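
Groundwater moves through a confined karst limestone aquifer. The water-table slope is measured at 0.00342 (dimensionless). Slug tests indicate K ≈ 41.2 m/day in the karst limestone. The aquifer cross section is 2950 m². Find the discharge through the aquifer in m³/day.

Hydraulic gradient i = 0.00342.
Darcy's law: Q = K · A · i = 41.20 × 2950 × 0.003420 = 415.7 m³/day.

416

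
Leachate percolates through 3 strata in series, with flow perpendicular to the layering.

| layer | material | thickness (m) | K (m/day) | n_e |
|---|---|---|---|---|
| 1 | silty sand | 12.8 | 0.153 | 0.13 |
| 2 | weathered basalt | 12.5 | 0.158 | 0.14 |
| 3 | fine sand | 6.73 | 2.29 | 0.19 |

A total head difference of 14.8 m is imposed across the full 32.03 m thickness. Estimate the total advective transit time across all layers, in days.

With flow normal to the layers, continuity requires the same specific discharge q through every layer.
Σ(b_i/K_i) = 12.8/0.153 + 12.5/0.158 + 6.73/2.29 = 165.7 d.
q = Δh / Σ(b_i/K_i) = 14.8 / 165.7 = 0.08931 m/day.
In each layer the seepage velocity is v_i = q/n_i, so the layer transit time is t_i = b_i·n_i / q:
  layer 1 (silty sand): t_1 = 12.8 × 0.13 / 0.08931 = 18.63 d
  layer 2 (weathered basalt): t_2 = 12.5 × 0.14 / 0.08931 = 19.59 d
  layer 3 (fine sand): t_3 = 6.73 × 0.19 / 0.08931 = 14.32 d
Total t = Σ t_i = 52.54 days.

52.5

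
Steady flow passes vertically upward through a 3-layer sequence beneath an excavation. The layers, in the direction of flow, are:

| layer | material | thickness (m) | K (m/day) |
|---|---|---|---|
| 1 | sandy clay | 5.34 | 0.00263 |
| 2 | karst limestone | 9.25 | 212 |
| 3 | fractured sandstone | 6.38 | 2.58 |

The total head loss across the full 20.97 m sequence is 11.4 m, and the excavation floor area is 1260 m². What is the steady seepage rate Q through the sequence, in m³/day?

7.07

Flow is perpendicular to layering, so the layers act in series and the equivalent K is the thickness-weighted harmonic mean.
Total thickness L = 5.34 + 9.25 + 6.38 = 20.97 m.
Σ(b_i/K_i) = 5.34/0.00263 + 9.25/212 + 6.38/2.58 = 2033 d.
K_eq = L / Σ(b_i/K_i) = 20.97 / 2033 = 0.01032 m/day.
Q = K_eq · A · (Δh/L) = 0.01032 × 1260 × (11.4/20.97) = 7.066 m³/day.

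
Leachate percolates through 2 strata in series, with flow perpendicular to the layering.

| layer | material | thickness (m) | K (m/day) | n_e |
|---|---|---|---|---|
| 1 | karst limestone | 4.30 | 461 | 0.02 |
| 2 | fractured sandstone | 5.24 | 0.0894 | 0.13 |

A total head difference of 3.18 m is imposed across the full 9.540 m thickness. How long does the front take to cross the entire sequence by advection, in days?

With flow normal to the layers, continuity requires the same specific discharge q through every layer.
Σ(b_i/K_i) = 4.30/461 + 5.24/0.0894 = 58.62 d.
q = Δh / Σ(b_i/K_i) = 3.18 / 58.62 = 0.05425 m/day.
In each layer the seepage velocity is v_i = q/n_i, so the layer transit time is t_i = b_i·n_i / q:
  layer 1 (karst limestone): t_1 = 4.30 × 0.02 / 0.05425 = 1.585 d
  layer 2 (fractured sandstone): t_2 = 5.24 × 0.13 / 0.05425 = 12.56 d
Total t = Σ t_i = 14.14 days.

14.1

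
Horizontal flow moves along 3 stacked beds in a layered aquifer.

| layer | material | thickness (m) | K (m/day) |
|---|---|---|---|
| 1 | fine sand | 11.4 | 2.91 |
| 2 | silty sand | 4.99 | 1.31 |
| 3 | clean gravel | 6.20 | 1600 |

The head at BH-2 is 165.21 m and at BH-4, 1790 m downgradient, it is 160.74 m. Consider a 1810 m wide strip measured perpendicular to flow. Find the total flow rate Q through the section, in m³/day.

45000

Flow is parallel to layering, so each bed carries its own Darcy discharge and the transmissivities add.
Σ(K_i·b_i) = 2.91×11.4 + 1.31×4.99 + 1600×6.20 = 9960 m²/day.
Hydraulic gradient i = (165.21 − 160.74) / 1790 = 4.47 / 1790 = 0.002497.
Q = Σ(K_i·b_i) · W · i = 9960 × 1810 × 0.002497 = 45017 m³/day.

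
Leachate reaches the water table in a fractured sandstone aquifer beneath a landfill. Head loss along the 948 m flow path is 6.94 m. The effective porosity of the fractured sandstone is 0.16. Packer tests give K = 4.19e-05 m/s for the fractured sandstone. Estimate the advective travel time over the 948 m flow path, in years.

15.7

Convert K: 4.19e-05 m/s × 86400 = 3.620 m/day.
Hydraulic gradient i = Δh / L = 6.94 / 948 = 0.007321.
Darcy flux q = K · i = 3.620 × 0.007321 = 0.02650 m/day.
Seepage velocity v = q / n_e = 0.02650 / 0.16 = 0.1656 m/day.
Travel time t = L / v = 948 / 0.1656 = 5723 days = 15.67 years.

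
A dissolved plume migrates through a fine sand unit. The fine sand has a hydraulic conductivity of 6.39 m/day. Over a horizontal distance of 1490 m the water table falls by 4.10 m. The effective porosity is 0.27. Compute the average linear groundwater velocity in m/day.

Hydraulic gradient i = Δh / L = 4.10 / 1490 = 0.002752.
Darcy flux q = K · i = 6.390 × 0.002752 = 0.01758 m/day.
Seepage velocity v = q / n_e = 0.01758 / 0.27 = 0.06512 m/day.

0.0651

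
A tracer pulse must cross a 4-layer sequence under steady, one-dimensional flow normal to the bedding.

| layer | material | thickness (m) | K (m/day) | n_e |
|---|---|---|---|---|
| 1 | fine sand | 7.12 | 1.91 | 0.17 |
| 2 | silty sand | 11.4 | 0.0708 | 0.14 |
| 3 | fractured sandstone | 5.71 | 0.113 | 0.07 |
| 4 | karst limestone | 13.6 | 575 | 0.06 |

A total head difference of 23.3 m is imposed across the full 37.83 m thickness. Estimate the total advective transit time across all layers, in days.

With flow normal to the layers, continuity requires the same specific discharge q through every layer.
Σ(b_i/K_i) = 7.12/1.91 + 11.4/0.0708 + 5.71/0.113 + 13.6/575 = 215.3 d.
q = Δh / Σ(b_i/K_i) = 23.3 / 215.3 = 0.1082 m/day.
In each layer the seepage velocity is v_i = q/n_i, so the layer transit time is t_i = b_i·n_i / q:
  layer 1 (fine sand): t_1 = 7.12 × 0.17 / 0.1082 = 11.18 d
  layer 2 (silty sand): t_2 = 11.4 × 0.14 / 0.1082 = 14.75 d
  layer 3 (fractured sandstone): t_3 = 5.71 × 0.07 / 0.1082 = 3.693 d
  layer 4 (karst limestone): t_4 = 13.6 × 0.06 / 0.1082 = 7.540 d
Total t = Σ t_i = 37.17 days.

37.2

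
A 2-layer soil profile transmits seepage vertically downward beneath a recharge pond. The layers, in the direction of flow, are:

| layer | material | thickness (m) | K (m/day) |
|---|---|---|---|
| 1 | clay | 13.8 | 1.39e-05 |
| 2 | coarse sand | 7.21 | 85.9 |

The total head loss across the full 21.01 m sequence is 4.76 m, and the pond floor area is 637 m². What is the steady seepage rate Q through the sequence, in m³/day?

0.00305

Flow is perpendicular to layering, so the layers act in series and the equivalent K is the thickness-weighted harmonic mean.
Total thickness L = 13.8 + 7.21 = 21.01 m.
Σ(b_i/K_i) = 13.8/1.39e-05 + 7.21/85.9 = 9.928e+05 d.
K_eq = L / Σ(b_i/K_i) = 21.01 / 9.928e+05 = 2.116e-05 m/day.
Q = K_eq · A · (Δh/L) = 2.116e-05 × 637 × (4.76/21.01) = 0.003054 m³/day.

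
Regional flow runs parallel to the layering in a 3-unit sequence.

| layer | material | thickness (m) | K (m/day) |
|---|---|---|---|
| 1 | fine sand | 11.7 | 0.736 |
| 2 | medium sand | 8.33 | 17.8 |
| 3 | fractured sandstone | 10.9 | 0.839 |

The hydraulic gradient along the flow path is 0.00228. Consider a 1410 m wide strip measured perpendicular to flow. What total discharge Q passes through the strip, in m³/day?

Flow is parallel to layering, so each bed carries its own Darcy discharge and the transmissivities add.
Σ(K_i·b_i) = 0.736×11.7 + 17.8×8.33 + 0.839×10.9 = 166.0 m²/day.
Hydraulic gradient i = 0.00228.
Q = Σ(K_i·b_i) · W · i = 166.0 × 1410 × 0.002280 = 533.8 m³/day.

534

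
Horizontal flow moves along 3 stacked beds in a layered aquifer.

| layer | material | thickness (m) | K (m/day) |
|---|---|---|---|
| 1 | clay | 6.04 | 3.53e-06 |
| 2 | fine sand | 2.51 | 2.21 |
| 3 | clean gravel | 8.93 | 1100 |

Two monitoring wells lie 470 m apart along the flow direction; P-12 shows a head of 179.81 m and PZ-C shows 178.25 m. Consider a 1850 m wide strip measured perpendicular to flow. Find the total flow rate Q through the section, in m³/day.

60400

Flow is parallel to layering, so each bed carries its own Darcy discharge and the transmissivities add.
Σ(K_i·b_i) = 3.53e-06×6.04 + 2.21×2.51 + 1100×8.93 = 9829 m²/day.
Hydraulic gradient i = (179.81 − 178.25) / 470 = 1.56 / 470 = 0.003319.
Q = Σ(K_i·b_i) · W · i = 9829 × 1850 × 0.003319 = 60351 m³/day.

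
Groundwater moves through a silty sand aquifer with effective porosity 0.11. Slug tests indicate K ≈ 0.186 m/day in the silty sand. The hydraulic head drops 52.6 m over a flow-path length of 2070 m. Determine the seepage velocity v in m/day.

0.0430

Hydraulic gradient i = Δh / L = 52.6 / 2070 = 0.02541.
Darcy flux q = K · i = 0.1860 × 0.02541 = 0.004726 m/day.
Seepage velocity v = q / n_e = 0.004726 / 0.11 = 0.04297 m/day.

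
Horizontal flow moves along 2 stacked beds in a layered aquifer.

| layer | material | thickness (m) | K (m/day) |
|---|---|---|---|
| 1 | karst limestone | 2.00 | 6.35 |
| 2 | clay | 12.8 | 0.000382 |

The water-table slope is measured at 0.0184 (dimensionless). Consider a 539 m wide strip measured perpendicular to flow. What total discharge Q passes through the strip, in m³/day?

126

Flow is parallel to layering, so each bed carries its own Darcy discharge and the transmissivities add.
Σ(K_i·b_i) = 6.35×2.00 + 0.000382×12.8 = 12.70 m²/day.
Hydraulic gradient i = 0.0184.
Q = Σ(K_i·b_i) · W · i = 12.70 × 539 × 0.01840 = 126.0 m³/day.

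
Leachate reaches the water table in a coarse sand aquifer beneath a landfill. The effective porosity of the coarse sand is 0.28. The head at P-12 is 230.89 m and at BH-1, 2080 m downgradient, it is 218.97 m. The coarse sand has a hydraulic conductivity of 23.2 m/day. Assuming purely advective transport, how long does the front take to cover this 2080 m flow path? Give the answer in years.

Hydraulic gradient i = (230.89 − 218.97) / 2080 = 11.92 / 2080 = 0.005731.
Darcy flux q = K · i = 23.20 × 0.005731 = 0.1330 m/day.
Seepage velocity v = q / n_e = 0.1330 / 0.28 = 0.4748 m/day.
Travel time t = L / v = 2080 / 0.4748 = 4380 days = 11.99 years.

12.0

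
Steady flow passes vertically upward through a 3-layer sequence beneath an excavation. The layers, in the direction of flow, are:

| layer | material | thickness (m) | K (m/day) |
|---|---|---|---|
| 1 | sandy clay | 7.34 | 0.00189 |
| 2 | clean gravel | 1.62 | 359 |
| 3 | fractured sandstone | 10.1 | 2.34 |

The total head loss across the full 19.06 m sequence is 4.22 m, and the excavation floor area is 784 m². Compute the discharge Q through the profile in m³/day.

0.851

Flow is perpendicular to layering, so the layers act in series and the equivalent K is the thickness-weighted harmonic mean.
Total thickness L = 7.34 + 1.62 + 10.1 = 19.06 m.
Σ(b_i/K_i) = 7.34/0.00189 + 1.62/359 + 10.1/2.34 = 3888 d.
K_eq = L / Σ(b_i/K_i) = 19.06 / 3888 = 0.004902 m/day.
Q = K_eq · A · (Δh/L) = 0.004902 × 784 × (4.22/19.06) = 0.8510 m³/day.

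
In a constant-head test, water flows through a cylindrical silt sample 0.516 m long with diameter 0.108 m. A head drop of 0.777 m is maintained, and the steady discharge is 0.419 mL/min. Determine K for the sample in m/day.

0.0437

Cross-sectional area A = π·(d/2)² = π × (0.108/2)² = 0.009161 m².
Convert discharge: 0.419 mL/min = 6.983e-09 m³/s.
Darcy's law rearranged: K = Q·L / (A·Δh) = 6.983e-09 × 0.516 / (0.009161 × 0.777) = 5.062e-07 m/s = 0.04374 m/day.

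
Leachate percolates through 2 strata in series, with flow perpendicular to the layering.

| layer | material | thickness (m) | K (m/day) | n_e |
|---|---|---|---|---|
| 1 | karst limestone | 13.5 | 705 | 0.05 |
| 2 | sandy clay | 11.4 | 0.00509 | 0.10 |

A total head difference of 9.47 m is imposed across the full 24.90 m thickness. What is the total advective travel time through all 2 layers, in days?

With flow normal to the layers, continuity requires the same specific discharge q through every layer.
Σ(b_i/K_i) = 13.5/705 + 11.4/0.00509 = 2240 d.
q = Δh / Σ(b_i/K_i) = 9.47 / 2240 = 0.004228 m/day.
In each layer the seepage velocity is v_i = q/n_i, so the layer transit time is t_i = b_i·n_i / q:
  layer 1 (karst limestone): t_1 = 13.5 × 0.05 / 0.004228 = 159.6 d
  layer 2 (sandy clay): t_2 = 11.4 × 0.10 / 0.004228 = 269.6 d
Total t = Σ t_i = 429.3 days.

429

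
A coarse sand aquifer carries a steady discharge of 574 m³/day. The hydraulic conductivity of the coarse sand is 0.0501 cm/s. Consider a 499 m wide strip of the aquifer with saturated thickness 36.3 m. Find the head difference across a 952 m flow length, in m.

Convert K: 0.0501 cm/s × 864 = 43.29 m/day.
Cross-sectional area A = 499 × 36.3 = 18114 m².
From Q = K·A·i, i = Q / (K·A) = 574 / (43.29 × 18114) = 0.0007321.
Head loss Δh = i · L = 0.0007321 × 952 = 0.6969 m.

0.697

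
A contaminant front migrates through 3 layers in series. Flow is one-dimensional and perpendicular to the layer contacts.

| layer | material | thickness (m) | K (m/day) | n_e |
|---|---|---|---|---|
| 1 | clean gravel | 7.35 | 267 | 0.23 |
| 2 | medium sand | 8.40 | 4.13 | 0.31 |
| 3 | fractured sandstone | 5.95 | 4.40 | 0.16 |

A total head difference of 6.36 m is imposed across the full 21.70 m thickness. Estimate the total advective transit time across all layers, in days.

With flow normal to the layers, continuity requires the same specific discharge q through every layer.
Σ(b_i/K_i) = 7.35/267 + 8.40/4.13 + 5.95/4.40 = 3.414 d.
q = Δh / Σ(b_i/K_i) = 6.36 / 3.414 = 1.863 m/day.
In each layer the seepage velocity is v_i = q/n_i, so the layer transit time is t_i = b_i·n_i / q:
  layer 1 (clean gravel): t_1 = 7.35 × 0.23 / 1.863 = 0.9074 d
  layer 2 (medium sand): t_2 = 8.40 × 0.31 / 1.863 = 1.398 d
  layer 3 (fractured sandstone): t_3 = 5.95 × 0.16 / 1.863 = 0.5110 d
Total t = Σ t_i = 2.816 days.

2.82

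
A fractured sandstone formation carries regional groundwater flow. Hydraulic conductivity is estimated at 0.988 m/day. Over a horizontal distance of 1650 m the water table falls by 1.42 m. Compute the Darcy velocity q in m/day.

Hydraulic gradient i = Δh / L = 1.42 / 1650 = 0.0008606.
Specific discharge q = K · i = 0.9880 × 0.0008606 = 0.0008503 m/day.

0.000850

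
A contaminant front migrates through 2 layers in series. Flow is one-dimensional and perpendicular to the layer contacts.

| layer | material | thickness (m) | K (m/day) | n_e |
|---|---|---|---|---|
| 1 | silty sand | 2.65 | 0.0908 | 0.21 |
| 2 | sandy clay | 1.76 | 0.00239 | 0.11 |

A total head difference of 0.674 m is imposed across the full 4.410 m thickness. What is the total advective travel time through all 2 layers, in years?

With flow normal to the layers, continuity requires the same specific discharge q through every layer.
Σ(b_i/K_i) = 2.65/0.0908 + 1.76/0.00239 = 765.6 d.
q = Δh / Σ(b_i/K_i) = 0.674 / 765.6 = 0.0008804 m/day.
In each layer the seepage velocity is v_i = q/n_i, so the layer transit time is t_i = b_i·n_i / q:
  layer 1 (silty sand): t_1 = 2.65 × 0.21 / 0.0008804 = 632.1 d
  layer 2 (sandy clay): t_2 = 1.76 × 0.11 / 0.0008804 = 219.9 d
Total t = Σ t_i = 852.0 days = 2.333 years.

2.33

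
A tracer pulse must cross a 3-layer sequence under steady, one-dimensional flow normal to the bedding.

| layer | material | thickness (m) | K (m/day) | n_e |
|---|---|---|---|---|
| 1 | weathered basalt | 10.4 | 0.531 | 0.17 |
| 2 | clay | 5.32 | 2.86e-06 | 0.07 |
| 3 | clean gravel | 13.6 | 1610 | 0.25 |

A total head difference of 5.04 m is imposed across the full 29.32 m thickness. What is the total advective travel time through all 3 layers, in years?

With flow normal to the layers, continuity requires the same specific discharge q through every layer.
Σ(b_i/K_i) = 10.4/0.531 + 5.32/2.86e-06 + 13.6/1610 = 1.860e+06 d.
q = Δh / Σ(b_i/K_i) = 5.04 / 1.860e+06 = 2.709e-06 m/day.
In each layer the seepage velocity is v_i = q/n_i, so the layer transit time is t_i = b_i·n_i / q:
  layer 1 (weathered basalt): t_1 = 10.4 × 0.17 / 2.709e-06 = 6.525e+05 d
  layer 2 (clay): t_2 = 5.32 × 0.07 / 2.709e-06 = 1.374e+05 d
  layer 3 (clean gravel): t_3 = 13.6 × 0.25 / 2.709e-06 = 1.255e+06 d
Total t = Σ t_i = 2.045e+06 days = 5598 years.

5600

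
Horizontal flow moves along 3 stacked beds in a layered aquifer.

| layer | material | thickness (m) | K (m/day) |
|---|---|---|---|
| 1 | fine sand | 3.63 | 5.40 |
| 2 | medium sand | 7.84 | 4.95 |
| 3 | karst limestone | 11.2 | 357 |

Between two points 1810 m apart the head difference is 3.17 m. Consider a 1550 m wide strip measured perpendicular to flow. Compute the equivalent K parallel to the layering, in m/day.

Flow is parallel to layering, so each bed carries its own Darcy discharge and the transmissivities add.
Σ(K_i·b_i) = 5.40×3.63 + 4.95×7.84 + 357×11.2 = 4057 m²/day.
Total thickness b = 22.67 m, so K_eq = Σ(K_i·b_i)/b = 179.0 m/day.

179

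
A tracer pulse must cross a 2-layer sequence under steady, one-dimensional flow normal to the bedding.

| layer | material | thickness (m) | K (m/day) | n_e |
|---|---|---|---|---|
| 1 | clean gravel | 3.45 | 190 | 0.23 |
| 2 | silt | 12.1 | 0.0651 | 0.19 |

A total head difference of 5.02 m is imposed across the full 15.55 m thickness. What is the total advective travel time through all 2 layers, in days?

115

With flow normal to the layers, continuity requires the same specific discharge q through every layer.
Σ(b_i/K_i) = 3.45/190 + 12.1/0.0651 = 185.9 d.
q = Δh / Σ(b_i/K_i) = 5.02 / 185.9 = 0.02701 m/day.
In each layer the seepage velocity is v_i = q/n_i, so the layer transit time is t_i = b_i·n_i / q:
  layer 1 (clean gravel): t_1 = 3.45 × 0.23 / 0.02701 = 29.38 d
  layer 2 (silt): t_2 = 12.1 × 0.19 / 0.02701 = 85.13 d
Total t = Σ t_i = 114.5 days.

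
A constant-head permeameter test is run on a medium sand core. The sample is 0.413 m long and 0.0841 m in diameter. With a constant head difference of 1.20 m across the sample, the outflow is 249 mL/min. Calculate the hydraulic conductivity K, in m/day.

Cross-sectional area A = π·(d/2)² = π × (0.0841/2)² = 0.005555 m².
Convert discharge: 249 mL/min = 4.150e-06 m³/s.
Darcy's law rearranged: K = Q·L / (A·Δh) = 4.150e-06 × 0.413 / (0.005555 × 1.20) = 0.0002571 m/s = 22.22 m/day.

22.2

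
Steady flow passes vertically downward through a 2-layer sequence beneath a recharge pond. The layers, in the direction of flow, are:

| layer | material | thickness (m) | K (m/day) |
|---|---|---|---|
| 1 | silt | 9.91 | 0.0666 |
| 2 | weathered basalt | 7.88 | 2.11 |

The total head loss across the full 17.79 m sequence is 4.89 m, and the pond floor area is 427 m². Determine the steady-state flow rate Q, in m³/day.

13.7

Flow is perpendicular to layering, so the layers act in series and the equivalent K is the thickness-weighted harmonic mean.
Total thickness L = 9.91 + 7.88 = 17.79 m.
Σ(b_i/K_i) = 9.91/0.0666 + 7.88/2.11 = 152.5 d.
K_eq = L / Σ(b_i/K_i) = 17.79 / 152.5 = 0.1166 m/day.
Q = K_eq · A · (Δh/L) = 0.1166 × 427 × (4.89/17.79) = 13.69 m³/day.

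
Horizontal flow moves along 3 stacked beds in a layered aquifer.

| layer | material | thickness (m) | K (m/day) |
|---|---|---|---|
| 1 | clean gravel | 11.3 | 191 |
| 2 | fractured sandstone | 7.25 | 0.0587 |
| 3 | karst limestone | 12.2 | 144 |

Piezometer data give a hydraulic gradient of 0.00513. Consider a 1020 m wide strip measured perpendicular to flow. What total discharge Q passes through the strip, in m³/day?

Flow is parallel to layering, so each bed carries its own Darcy discharge and the transmissivities add.
Σ(K_i·b_i) = 191×11.3 + 0.0587×7.25 + 144×12.2 = 3916 m²/day.
Hydraulic gradient i = 0.00513.
Q = Σ(K_i·b_i) · W · i = 3916 × 1020 × 0.005130 = 20488 m³/day.

20500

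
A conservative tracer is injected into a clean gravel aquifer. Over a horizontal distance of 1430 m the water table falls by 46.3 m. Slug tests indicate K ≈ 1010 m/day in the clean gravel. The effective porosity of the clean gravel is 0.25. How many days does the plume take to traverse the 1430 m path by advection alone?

10.9

Hydraulic gradient i = Δh / L = 46.3 / 1430 = 0.03238.
Darcy flux q = K · i = 1010 × 0.03238 = 32.70 m/day.
Seepage velocity v = q / n_e = 32.70 / 0.25 = 130.8 m/day.
Travel time t = L / v = 1430 / 130.8 = 10.93 days.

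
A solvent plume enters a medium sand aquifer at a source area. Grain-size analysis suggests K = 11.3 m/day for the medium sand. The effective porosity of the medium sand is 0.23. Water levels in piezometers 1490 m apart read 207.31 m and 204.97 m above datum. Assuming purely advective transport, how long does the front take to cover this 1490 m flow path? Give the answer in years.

52.9

Hydraulic gradient i = (207.31 − 204.97) / 1490 = 2.34 / 1490 = 0.001570.
Darcy flux q = K · i = 11.30 × 0.001570 = 0.01775 m/day.
Seepage velocity v = q / n_e = 0.01775 / 0.23 = 0.07716 m/day.
Travel time t = L / v = 1490 / 0.07716 = 19311 days = 52.87 years.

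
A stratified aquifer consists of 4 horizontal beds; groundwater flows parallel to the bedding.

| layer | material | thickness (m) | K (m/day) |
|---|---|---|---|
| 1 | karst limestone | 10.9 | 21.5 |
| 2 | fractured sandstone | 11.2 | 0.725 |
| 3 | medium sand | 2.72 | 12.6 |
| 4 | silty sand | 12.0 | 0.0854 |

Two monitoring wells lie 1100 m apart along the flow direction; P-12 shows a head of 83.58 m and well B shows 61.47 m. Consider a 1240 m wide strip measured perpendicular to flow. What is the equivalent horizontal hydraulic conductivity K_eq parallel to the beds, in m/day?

Flow is parallel to layering, so each bed carries its own Darcy discharge and the transmissivities add.
Σ(K_i·b_i) = 21.5×10.9 + 0.725×11.2 + 12.6×2.72 + 0.0854×12.0 = 277.8 m²/day.
Total thickness b = 36.82 m, so K_eq = Σ(K_i·b_i)/b = 7.544 m/day.

7.54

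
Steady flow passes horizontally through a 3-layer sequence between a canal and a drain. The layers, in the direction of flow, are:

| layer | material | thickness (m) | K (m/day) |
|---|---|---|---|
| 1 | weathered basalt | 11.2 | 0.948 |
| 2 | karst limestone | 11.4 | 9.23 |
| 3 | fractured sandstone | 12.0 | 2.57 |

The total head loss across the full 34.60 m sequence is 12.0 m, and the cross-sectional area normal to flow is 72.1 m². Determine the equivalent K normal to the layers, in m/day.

Flow is perpendicular to layering, so the layers act in series and the equivalent K is the thickness-weighted harmonic mean.
Total thickness L = 11.2 + 11.4 + 12.0 = 34.60 m.
Σ(b_i/K_i) = 11.2/0.948 + 11.4/9.23 + 12.0/2.57 = 17.72 d.
K_eq = L / Σ(b_i/K_i) = 34.60 / 17.72 = 1.953 m/day.

1.95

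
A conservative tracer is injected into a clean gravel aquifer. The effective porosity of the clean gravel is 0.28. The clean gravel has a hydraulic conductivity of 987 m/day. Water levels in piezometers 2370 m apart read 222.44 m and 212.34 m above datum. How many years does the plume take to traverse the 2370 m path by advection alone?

0.432

Hydraulic gradient i = (222.44 − 212.34) / 2370 = 10.1 / 2370 = 0.004262.
Darcy flux q = K · i = 987.0 × 0.004262 = 4.206 m/day.
Seepage velocity v = q / n_e = 4.206 / 0.28 = 15.02 m/day.
Travel time t = L / v = 2370 / 15.02 = 157.8 days = 0.4319 years.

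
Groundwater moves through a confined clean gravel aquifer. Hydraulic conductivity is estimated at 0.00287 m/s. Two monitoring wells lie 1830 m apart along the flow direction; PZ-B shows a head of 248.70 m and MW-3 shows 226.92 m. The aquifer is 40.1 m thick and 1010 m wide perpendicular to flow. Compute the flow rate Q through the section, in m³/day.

Convert K: 0.00287 m/s × 86400 = 248.0 m/day.
Cross-sectional area A = 1010 × 40.1 = 40501 m².
Hydraulic gradient i = (248.70 − 226.92) / 1830 = 21.78 / 1830 = 0.01190.
Darcy's law: Q = K · A · i = 248.0 × 40501 × 0.01190 = 1.195e+05 m³/day.

120000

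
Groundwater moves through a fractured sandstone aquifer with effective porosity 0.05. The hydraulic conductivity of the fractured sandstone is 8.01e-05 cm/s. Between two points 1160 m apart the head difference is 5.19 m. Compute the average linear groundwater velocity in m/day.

0.00619

Convert K: 8.01e-05 cm/s × 864 = 0.06921 m/day.
Hydraulic gradient i = Δh / L = 5.19 / 1160 = 0.004474.
Darcy flux q = K · i = 0.06921 × 0.004474 = 0.0003096 m/day.
Seepage velocity v = q / n_e = 0.0003096 / 0.05 = 0.006193 m/day.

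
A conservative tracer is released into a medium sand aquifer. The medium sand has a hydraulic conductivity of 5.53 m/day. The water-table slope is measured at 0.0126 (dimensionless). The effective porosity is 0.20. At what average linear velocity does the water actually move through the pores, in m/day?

0.348

Hydraulic gradient i = 0.0126.
Darcy flux q = K · i = 5.530 × 0.01260 = 0.06968 m/day.
Seepage velocity v = q / n_e = 0.06968 / 0.20 = 0.3484 m/day.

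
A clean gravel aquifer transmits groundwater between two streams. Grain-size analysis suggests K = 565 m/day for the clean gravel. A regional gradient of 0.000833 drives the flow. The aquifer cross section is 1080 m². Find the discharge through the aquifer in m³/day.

Hydraulic gradient i = 0.000833.
Darcy's law: Q = K · A · i = 565.0 × 1080 × 0.0008330 = 508.3 m³/day.

508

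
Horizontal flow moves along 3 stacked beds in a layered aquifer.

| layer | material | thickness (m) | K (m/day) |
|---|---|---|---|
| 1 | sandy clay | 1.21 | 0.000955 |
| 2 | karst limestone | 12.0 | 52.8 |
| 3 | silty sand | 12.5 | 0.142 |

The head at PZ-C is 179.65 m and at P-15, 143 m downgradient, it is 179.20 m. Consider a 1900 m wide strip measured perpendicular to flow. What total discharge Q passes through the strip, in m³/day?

Flow is parallel to layering, so each bed carries its own Darcy discharge and the transmissivities add.
Σ(K_i·b_i) = 0.000955×1.21 + 52.8×12.0 + 0.142×12.5 = 635.4 m²/day.
Hydraulic gradient i = (179.65 − 179.20) / 143 = 0.45 / 143 = 0.003147.
Q = Σ(K_i·b_i) · W · i = 635.4 × 1900 × 0.003147 = 3799 m³/day.

3800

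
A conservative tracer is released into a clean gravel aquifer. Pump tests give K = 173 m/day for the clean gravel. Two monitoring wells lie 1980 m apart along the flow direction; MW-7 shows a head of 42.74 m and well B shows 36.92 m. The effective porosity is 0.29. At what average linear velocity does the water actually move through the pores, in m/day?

1.75

Hydraulic gradient i = (42.74 − 36.92) / 1980 = 5.82 / 1980 = 0.002939.
Darcy flux q = K · i = 173.0 × 0.002939 = 0.5085 m/day.
Seepage velocity v = q / n_e = 0.5085 / 0.29 = 1.754 m/day.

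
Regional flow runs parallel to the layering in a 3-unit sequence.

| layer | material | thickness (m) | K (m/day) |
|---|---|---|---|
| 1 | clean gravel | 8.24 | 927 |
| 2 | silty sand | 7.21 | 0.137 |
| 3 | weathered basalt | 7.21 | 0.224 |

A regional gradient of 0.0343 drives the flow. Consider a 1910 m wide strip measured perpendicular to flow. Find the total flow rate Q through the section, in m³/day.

Flow is parallel to layering, so each bed carries its own Darcy discharge and the transmissivities add.
Σ(K_i·b_i) = 927×8.24 + 0.137×7.21 + 0.224×7.21 = 7641 m²/day.
Hydraulic gradient i = 0.0343.
Q = Σ(K_i·b_i) · W · i = 7641 × 1910 × 0.03430 = 5.006e+05 m³/day.

501000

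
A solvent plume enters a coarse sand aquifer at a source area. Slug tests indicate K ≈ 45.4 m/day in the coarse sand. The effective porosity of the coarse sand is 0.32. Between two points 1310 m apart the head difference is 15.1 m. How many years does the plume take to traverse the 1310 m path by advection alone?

Hydraulic gradient i = Δh / L = 15.1 / 1310 = 0.01153.
Darcy flux q = K · i = 45.40 × 0.01153 = 0.5233 m/day.
Seepage velocity v = q / n_e = 0.5233 / 0.32 = 1.635 m/day.
Travel time t = L / v = 1310 / 1.635 = 801.1 days = 2.193 years.

2.19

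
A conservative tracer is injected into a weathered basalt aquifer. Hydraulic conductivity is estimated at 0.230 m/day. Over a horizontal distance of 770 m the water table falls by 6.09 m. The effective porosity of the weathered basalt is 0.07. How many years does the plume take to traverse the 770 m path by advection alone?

81.1

Hydraulic gradient i = Δh / L = 6.09 / 770 = 0.007909.
Darcy flux q = K · i = 0.2300 × 0.007909 = 0.001819 m/day.
Seepage velocity v = q / n_e = 0.001819 / 0.07 = 0.02599 m/day.
Travel time t = L / v = 770 / 0.02599 = 29630 days = 81.12 years.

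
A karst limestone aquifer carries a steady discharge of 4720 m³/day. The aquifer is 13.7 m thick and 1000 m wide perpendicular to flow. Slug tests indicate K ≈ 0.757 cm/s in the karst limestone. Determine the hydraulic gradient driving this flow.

0.000527

Convert K: 0.757 cm/s × 864 = 654.0 m/day.
Cross-sectional area A = 1000 × 13.7 = 13700 m².
From Q = K·A·i, i = Q / (K·A) = 4720 / (654.0 × 13700) = 0.0005268.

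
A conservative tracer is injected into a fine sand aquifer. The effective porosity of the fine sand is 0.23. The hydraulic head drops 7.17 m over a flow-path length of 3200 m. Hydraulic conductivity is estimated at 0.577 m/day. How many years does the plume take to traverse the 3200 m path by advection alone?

1560

Hydraulic gradient i = Δh / L = 7.17 / 3200 = 0.002241.
Darcy flux q = K · i = 0.5770 × 0.002241 = 0.001293 m/day.
Seepage velocity v = q / n_e = 0.001293 / 0.23 = 0.005621 m/day.
Travel time t = L / v = 3200 / 0.005621 = 5.693e+05 days = 1559 years.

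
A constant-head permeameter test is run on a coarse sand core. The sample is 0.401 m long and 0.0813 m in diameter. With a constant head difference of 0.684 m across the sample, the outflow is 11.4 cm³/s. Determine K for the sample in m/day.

Cross-sectional area A = π·(d/2)² = π × (0.0813/2)² = 0.005191 m².
Convert discharge: 11.4 cm³/s = 1.140e-05 m³/s.
Darcy's law rearranged: K = Q·L / (A·Δh) = 1.140e-05 × 0.401 / (0.005191 × 0.684) = 0.001287 m/s = 111.2 m/day.

111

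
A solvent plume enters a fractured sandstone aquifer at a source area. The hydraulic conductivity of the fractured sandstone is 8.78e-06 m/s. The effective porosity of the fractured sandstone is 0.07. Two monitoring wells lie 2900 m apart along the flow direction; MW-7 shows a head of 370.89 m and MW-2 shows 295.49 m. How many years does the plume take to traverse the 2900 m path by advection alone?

28.2

Convert K: 8.78e-06 m/s × 86400 = 0.7586 m/day.
Hydraulic gradient i = (370.89 − 295.49) / 2900 = 75.4 / 2900 = 0.02600.
Darcy flux q = K · i = 0.7586 × 0.02600 = 0.01972 m/day.
Seepage velocity v = q / n_e = 0.01972 / 0.07 = 0.2818 m/day.
Travel time t = L / v = 2900 / 0.2818 = 10292 days = 28.18 years.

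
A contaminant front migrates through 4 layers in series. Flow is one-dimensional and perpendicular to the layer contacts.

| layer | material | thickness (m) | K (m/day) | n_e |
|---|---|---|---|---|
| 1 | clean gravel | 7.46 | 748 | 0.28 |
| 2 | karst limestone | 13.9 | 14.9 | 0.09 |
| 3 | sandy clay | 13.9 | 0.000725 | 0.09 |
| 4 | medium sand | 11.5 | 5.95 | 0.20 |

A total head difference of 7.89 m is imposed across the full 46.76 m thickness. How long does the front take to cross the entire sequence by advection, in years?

45.9

With flow normal to the layers, continuity requires the same specific discharge q through every layer.
Σ(b_i/K_i) = 7.46/748 + 13.9/14.9 + 13.9/0.000725 + 11.5/5.95 = 19175 d.
q = Δh / Σ(b_i/K_i) = 7.89 / 19175 = 0.0004115 m/day.
In each layer the seepage velocity is v_i = q/n_i, so the layer transit time is t_i = b_i·n_i / q:
  layer 1 (clean gravel): t_1 = 7.46 × 0.28 / 0.0004115 = 5076 d
  layer 2 (karst limestone): t_2 = 13.9 × 0.09 / 0.0004115 = 3040 d
  layer 3 (sandy clay): t_3 = 13.9 × 0.09 / 0.0004115 = 3040 d
  layer 4 (medium sand): t_4 = 11.5 × 0.20 / 0.0004115 = 5590 d
Total t = Σ t_i = 16747 days = 45.85 years.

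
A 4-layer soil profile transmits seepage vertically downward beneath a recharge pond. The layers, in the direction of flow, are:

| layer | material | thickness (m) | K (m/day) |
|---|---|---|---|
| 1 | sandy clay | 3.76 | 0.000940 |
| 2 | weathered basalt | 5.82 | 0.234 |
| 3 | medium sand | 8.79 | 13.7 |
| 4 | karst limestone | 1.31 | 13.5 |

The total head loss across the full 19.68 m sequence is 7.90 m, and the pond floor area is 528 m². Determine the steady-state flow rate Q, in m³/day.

Flow is perpendicular to layering, so the layers act in series and the equivalent K is the thickness-weighted harmonic mean.
Total thickness L = 3.76 + 5.82 + 8.79 + 1.31 = 19.68 m.
Σ(b_i/K_i) = 3.76/0.000940 + 5.82/0.234 + 8.79/13.7 + 1.31/13.5 = 4026 d.
K_eq = L / Σ(b_i/K_i) = 19.68 / 4026 = 0.004889 m/day.
Q = K_eq · A · (Δh/L) = 0.004889 × 528 × (7.90/19.68) = 1.036 m³/day.

1.04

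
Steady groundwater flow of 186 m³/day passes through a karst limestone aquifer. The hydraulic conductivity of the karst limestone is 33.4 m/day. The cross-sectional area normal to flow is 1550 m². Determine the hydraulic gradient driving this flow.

From Q = K·A·i, i = Q / (K·A) = 186 / (33.40 × 1550) = 0.003593.

0.00359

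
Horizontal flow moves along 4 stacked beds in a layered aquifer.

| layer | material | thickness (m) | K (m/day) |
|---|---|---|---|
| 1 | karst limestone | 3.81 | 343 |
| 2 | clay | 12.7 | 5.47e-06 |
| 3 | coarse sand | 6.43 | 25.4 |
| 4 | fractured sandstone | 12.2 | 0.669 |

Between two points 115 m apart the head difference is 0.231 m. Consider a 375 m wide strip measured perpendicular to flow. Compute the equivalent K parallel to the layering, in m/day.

42.1

Flow is parallel to layering, so each bed carries its own Darcy discharge and the transmissivities add.
Σ(K_i·b_i) = 343×3.81 + 5.47e-06×12.7 + 25.4×6.43 + 0.669×12.2 = 1478 m²/day.
Total thickness b = 35.14 m, so K_eq = Σ(K_i·b_i)/b = 42.07 m/day.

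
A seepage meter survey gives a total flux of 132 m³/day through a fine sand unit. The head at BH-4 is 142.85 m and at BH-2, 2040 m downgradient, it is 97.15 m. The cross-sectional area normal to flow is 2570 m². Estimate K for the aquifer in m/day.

2.29

Hydraulic gradient i = (142.85 − 97.15) / 2040 = 45.7 / 2040 = 0.02240.
From Q = K·A·i, K = Q / (A·i) = 132 / (2570 × 0.02240) = 2.293 m/day.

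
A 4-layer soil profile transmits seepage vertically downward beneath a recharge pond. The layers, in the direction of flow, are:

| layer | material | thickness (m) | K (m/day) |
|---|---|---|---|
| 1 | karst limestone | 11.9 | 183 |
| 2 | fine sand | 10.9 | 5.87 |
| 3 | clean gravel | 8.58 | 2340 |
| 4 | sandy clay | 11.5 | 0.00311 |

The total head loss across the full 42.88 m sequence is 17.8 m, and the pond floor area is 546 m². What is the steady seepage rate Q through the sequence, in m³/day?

2.63

Flow is perpendicular to layering, so the layers act in series and the equivalent K is the thickness-weighted harmonic mean.
Total thickness L = 11.9 + 10.9 + 8.58 + 11.5 = 42.88 m.
Σ(b_i/K_i) = 11.9/183 + 10.9/5.87 + 8.58/2340 + 11.5/0.00311 = 3700 d.
K_eq = L / Σ(b_i/K_i) = 42.88 / 3700 = 0.01159 m/day.
Q = K_eq · A · (Δh/L) = 0.01159 × 546 × (17.8/42.88) = 2.627 m³/day.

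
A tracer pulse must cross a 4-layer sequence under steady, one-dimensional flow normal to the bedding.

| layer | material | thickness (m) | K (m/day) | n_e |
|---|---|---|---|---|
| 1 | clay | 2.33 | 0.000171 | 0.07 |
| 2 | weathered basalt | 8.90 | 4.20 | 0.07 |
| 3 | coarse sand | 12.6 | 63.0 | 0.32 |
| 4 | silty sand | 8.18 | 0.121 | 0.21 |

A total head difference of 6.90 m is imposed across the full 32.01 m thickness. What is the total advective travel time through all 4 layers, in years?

35.5

With flow normal to the layers, continuity requires the same specific discharge q through every layer.
Σ(b_i/K_i) = 2.33/0.000171 + 8.90/4.20 + 12.6/63.0 + 8.18/0.121 = 13696 d.
q = Δh / Σ(b_i/K_i) = 6.90 / 13696 = 0.0005038 m/day.
In each layer the seepage velocity is v_i = q/n_i, so the layer transit time is t_i = b_i·n_i / q:
  layer 1 (clay): t_1 = 2.33 × 0.07 / 0.0005038 = 323.7 d
  layer 2 (weathered basalt): t_2 = 8.90 × 0.07 / 0.0005038 = 1237 d
  layer 3 (coarse sand): t_3 = 12.6 × 0.32 / 0.0005038 = 8003 d
  layer 4 (silty sand): t_4 = 8.18 × 0.21 / 0.0005038 = 3410 d
Total t = Σ t_i = 12973 days = 35.52 years.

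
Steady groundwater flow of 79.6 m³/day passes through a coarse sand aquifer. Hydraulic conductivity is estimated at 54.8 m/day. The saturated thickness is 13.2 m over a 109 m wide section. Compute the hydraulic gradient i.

Cross-sectional area A = 109 × 13.2 = 1439 m².
From Q = K·A·i, i = Q / (K·A) = 79.6 / (54.80 × 1439) = 0.001010.

0.00101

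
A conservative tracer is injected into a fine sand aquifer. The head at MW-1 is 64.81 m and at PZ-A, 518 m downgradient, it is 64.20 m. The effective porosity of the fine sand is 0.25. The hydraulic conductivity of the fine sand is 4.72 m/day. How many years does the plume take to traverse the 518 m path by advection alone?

Hydraulic gradient i = (64.81 − 64.20) / 518 = 0.61 / 518 = 0.001178.
Darcy flux q = K · i = 4.720 × 0.001178 = 0.005558 m/day.
Seepage velocity v = q / n_e = 0.005558 / 0.25 = 0.02223 m/day.
Travel time t = L / v = 518 / 0.02223 = 23298 days = 63.79 years.

63.8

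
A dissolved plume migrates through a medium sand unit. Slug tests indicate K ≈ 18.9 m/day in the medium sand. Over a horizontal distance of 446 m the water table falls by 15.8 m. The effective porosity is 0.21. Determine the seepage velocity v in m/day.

Hydraulic gradient i = Δh / L = 15.8 / 446 = 0.03543.
Darcy flux q = K · i = 18.90 × 0.03543 = 0.6696 m/day.
Seepage velocity v = q / n_e = 0.6696 / 0.21 = 3.188 m/day.

3.19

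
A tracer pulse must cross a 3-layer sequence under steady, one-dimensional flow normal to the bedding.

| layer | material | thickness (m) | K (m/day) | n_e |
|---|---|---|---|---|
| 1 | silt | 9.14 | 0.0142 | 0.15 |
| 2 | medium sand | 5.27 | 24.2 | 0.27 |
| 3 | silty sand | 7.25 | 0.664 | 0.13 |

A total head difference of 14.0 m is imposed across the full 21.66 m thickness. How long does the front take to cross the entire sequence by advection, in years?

0.478

With flow normal to the layers, continuity requires the same specific discharge q through every layer.
Σ(b_i/K_i) = 9.14/0.0142 + 5.27/24.2 + 7.25/0.664 = 654.8 d.
q = Δh / Σ(b_i/K_i) = 14.0 / 654.8 = 0.02138 m/day.
In each layer the seepage velocity is v_i = q/n_i, so the layer transit time is t_i = b_i·n_i / q:
  layer 1 (silt): t_1 = 9.14 × 0.15 / 0.02138 = 64.12 d
  layer 2 (medium sand): t_2 = 5.27 × 0.27 / 0.02138 = 66.55 d
  layer 3 (silty sand): t_3 = 7.25 × 0.13 / 0.02138 = 44.08 d
Total t = Σ t_i = 174.8 days = 0.4785 years.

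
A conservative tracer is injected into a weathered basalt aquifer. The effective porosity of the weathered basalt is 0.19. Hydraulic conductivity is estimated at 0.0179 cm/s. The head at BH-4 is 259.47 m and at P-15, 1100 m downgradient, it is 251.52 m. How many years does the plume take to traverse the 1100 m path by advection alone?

5.12

Convert K: 0.0179 cm/s × 864 = 15.47 m/day.
Hydraulic gradient i = (259.47 − 251.52) / 1100 = 7.95 / 1100 = 0.007227.
Darcy flux q = K · i = 15.47 × 0.007227 = 0.1118 m/day.
Seepage velocity v = q / n_e = 0.1118 / 0.19 = 0.5883 m/day.
Travel time t = L / v = 1100 / 0.5883 = 1870 days = 5.119 years.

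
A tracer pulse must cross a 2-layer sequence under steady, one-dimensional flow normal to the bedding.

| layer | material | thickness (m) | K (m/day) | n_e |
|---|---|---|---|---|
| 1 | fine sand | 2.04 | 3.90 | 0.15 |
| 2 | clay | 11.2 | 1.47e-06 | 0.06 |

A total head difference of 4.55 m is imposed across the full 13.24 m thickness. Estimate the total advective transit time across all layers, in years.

With flow normal to the layers, continuity requires the same specific discharge q through every layer.
Σ(b_i/K_i) = 2.04/3.90 + 11.2/1.47e-06 = 7.619e+06 d.
q = Δh / Σ(b_i/K_i) = 4.55 / 7.619e+06 = 5.972e-07 m/day.
In each layer the seepage velocity is v_i = q/n_i, so the layer transit time is t_i = b_i·n_i / q:
  layer 1 (fine sand): t_1 = 2.04 × 0.15 / 5.972e-07 = 5.124e+05 d
  layer 2 (clay): t_2 = 11.2 × 0.06 / 5.972e-07 = 1.125e+06 d
Total t = Σ t_i = 1.638e+06 days = 4484 years.

4480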